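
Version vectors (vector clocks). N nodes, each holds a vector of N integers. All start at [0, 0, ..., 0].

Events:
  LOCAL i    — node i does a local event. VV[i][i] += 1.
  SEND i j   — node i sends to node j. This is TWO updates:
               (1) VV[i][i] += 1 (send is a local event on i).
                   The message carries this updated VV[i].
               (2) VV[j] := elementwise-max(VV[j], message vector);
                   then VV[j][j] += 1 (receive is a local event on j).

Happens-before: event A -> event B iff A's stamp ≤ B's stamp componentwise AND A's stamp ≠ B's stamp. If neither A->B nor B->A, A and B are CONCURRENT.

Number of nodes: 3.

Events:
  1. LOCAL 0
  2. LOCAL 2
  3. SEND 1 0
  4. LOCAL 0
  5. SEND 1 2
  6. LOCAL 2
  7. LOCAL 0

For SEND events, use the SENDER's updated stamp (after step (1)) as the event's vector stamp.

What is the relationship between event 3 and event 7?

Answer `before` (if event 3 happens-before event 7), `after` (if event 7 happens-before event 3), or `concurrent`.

Initial: VV[0]=[0, 0, 0]
Initial: VV[1]=[0, 0, 0]
Initial: VV[2]=[0, 0, 0]
Event 1: LOCAL 0: VV[0][0]++ -> VV[0]=[1, 0, 0]
Event 2: LOCAL 2: VV[2][2]++ -> VV[2]=[0, 0, 1]
Event 3: SEND 1->0: VV[1][1]++ -> VV[1]=[0, 1, 0], msg_vec=[0, 1, 0]; VV[0]=max(VV[0],msg_vec) then VV[0][0]++ -> VV[0]=[2, 1, 0]
Event 4: LOCAL 0: VV[0][0]++ -> VV[0]=[3, 1, 0]
Event 5: SEND 1->2: VV[1][1]++ -> VV[1]=[0, 2, 0], msg_vec=[0, 2, 0]; VV[2]=max(VV[2],msg_vec) then VV[2][2]++ -> VV[2]=[0, 2, 2]
Event 6: LOCAL 2: VV[2][2]++ -> VV[2]=[0, 2, 3]
Event 7: LOCAL 0: VV[0][0]++ -> VV[0]=[4, 1, 0]
Event 3 stamp: [0, 1, 0]
Event 7 stamp: [4, 1, 0]
[0, 1, 0] <= [4, 1, 0]? True
[4, 1, 0] <= [0, 1, 0]? False
Relation: before

Answer: before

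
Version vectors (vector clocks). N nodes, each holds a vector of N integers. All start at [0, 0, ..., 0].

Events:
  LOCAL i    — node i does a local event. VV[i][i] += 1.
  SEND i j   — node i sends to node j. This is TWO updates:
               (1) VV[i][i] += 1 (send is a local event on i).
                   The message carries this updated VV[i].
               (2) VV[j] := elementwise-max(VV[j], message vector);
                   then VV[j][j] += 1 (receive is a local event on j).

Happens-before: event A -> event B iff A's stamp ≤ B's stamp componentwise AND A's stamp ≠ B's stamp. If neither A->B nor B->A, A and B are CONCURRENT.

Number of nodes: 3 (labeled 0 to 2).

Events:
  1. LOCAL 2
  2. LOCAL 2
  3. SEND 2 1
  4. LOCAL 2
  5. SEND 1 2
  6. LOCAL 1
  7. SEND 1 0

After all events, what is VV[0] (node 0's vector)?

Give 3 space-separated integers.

Initial: VV[0]=[0, 0, 0]
Initial: VV[1]=[0, 0, 0]
Initial: VV[2]=[0, 0, 0]
Event 1: LOCAL 2: VV[2][2]++ -> VV[2]=[0, 0, 1]
Event 2: LOCAL 2: VV[2][2]++ -> VV[2]=[0, 0, 2]
Event 3: SEND 2->1: VV[2][2]++ -> VV[2]=[0, 0, 3], msg_vec=[0, 0, 3]; VV[1]=max(VV[1],msg_vec) then VV[1][1]++ -> VV[1]=[0, 1, 3]
Event 4: LOCAL 2: VV[2][2]++ -> VV[2]=[0, 0, 4]
Event 5: SEND 1->2: VV[1][1]++ -> VV[1]=[0, 2, 3], msg_vec=[0, 2, 3]; VV[2]=max(VV[2],msg_vec) then VV[2][2]++ -> VV[2]=[0, 2, 5]
Event 6: LOCAL 1: VV[1][1]++ -> VV[1]=[0, 3, 3]
Event 7: SEND 1->0: VV[1][1]++ -> VV[1]=[0, 4, 3], msg_vec=[0, 4, 3]; VV[0]=max(VV[0],msg_vec) then VV[0][0]++ -> VV[0]=[1, 4, 3]
Final vectors: VV[0]=[1, 4, 3]; VV[1]=[0, 4, 3]; VV[2]=[0, 2, 5]

Answer: 1 4 3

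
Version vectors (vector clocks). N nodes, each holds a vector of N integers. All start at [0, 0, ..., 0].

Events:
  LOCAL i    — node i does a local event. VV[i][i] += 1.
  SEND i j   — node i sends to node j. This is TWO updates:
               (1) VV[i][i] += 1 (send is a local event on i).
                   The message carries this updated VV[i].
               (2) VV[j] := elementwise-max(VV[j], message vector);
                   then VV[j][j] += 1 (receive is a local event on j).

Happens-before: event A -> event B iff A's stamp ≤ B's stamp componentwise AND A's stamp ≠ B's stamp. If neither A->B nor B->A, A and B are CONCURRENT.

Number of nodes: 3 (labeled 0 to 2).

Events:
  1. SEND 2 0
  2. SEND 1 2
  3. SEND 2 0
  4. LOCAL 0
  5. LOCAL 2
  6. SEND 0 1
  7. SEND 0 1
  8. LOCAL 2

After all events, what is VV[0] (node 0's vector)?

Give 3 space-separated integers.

Answer: 5 1 3

Derivation:
Initial: VV[0]=[0, 0, 0]
Initial: VV[1]=[0, 0, 0]
Initial: VV[2]=[0, 0, 0]
Event 1: SEND 2->0: VV[2][2]++ -> VV[2]=[0, 0, 1], msg_vec=[0, 0, 1]; VV[0]=max(VV[0],msg_vec) then VV[0][0]++ -> VV[0]=[1, 0, 1]
Event 2: SEND 1->2: VV[1][1]++ -> VV[1]=[0, 1, 0], msg_vec=[0, 1, 0]; VV[2]=max(VV[2],msg_vec) then VV[2][2]++ -> VV[2]=[0, 1, 2]
Event 3: SEND 2->0: VV[2][2]++ -> VV[2]=[0, 1, 3], msg_vec=[0, 1, 3]; VV[0]=max(VV[0],msg_vec) then VV[0][0]++ -> VV[0]=[2, 1, 3]
Event 4: LOCAL 0: VV[0][0]++ -> VV[0]=[3, 1, 3]
Event 5: LOCAL 2: VV[2][2]++ -> VV[2]=[0, 1, 4]
Event 6: SEND 0->1: VV[0][0]++ -> VV[0]=[4, 1, 3], msg_vec=[4, 1, 3]; VV[1]=max(VV[1],msg_vec) then VV[1][1]++ -> VV[1]=[4, 2, 3]
Event 7: SEND 0->1: VV[0][0]++ -> VV[0]=[5, 1, 3], msg_vec=[5, 1, 3]; VV[1]=max(VV[1],msg_vec) then VV[1][1]++ -> VV[1]=[5, 3, 3]
Event 8: LOCAL 2: VV[2][2]++ -> VV[2]=[0, 1, 5]
Final vectors: VV[0]=[5, 1, 3]; VV[1]=[5, 3, 3]; VV[2]=[0, 1, 5]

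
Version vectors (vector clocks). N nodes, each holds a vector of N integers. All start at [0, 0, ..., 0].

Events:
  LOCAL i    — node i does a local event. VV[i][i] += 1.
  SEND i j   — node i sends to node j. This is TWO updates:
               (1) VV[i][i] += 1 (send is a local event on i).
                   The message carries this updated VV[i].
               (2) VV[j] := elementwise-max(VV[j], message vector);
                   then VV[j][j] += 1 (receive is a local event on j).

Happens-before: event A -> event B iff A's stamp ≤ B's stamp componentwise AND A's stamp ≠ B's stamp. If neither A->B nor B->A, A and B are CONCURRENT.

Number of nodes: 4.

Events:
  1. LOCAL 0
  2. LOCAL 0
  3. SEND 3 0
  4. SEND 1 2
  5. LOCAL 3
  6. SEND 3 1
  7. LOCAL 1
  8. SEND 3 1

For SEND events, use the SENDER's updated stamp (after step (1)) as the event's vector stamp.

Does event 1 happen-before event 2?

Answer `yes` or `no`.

Answer: yes

Derivation:
Initial: VV[0]=[0, 0, 0, 0]
Initial: VV[1]=[0, 0, 0, 0]
Initial: VV[2]=[0, 0, 0, 0]
Initial: VV[3]=[0, 0, 0, 0]
Event 1: LOCAL 0: VV[0][0]++ -> VV[0]=[1, 0, 0, 0]
Event 2: LOCAL 0: VV[0][0]++ -> VV[0]=[2, 0, 0, 0]
Event 3: SEND 3->0: VV[3][3]++ -> VV[3]=[0, 0, 0, 1], msg_vec=[0, 0, 0, 1]; VV[0]=max(VV[0],msg_vec) then VV[0][0]++ -> VV[0]=[3, 0, 0, 1]
Event 4: SEND 1->2: VV[1][1]++ -> VV[1]=[0, 1, 0, 0], msg_vec=[0, 1, 0, 0]; VV[2]=max(VV[2],msg_vec) then VV[2][2]++ -> VV[2]=[0, 1, 1, 0]
Event 5: LOCAL 3: VV[3][3]++ -> VV[3]=[0, 0, 0, 2]
Event 6: SEND 3->1: VV[3][3]++ -> VV[3]=[0, 0, 0, 3], msg_vec=[0, 0, 0, 3]; VV[1]=max(VV[1],msg_vec) then VV[1][1]++ -> VV[1]=[0, 2, 0, 3]
Event 7: LOCAL 1: VV[1][1]++ -> VV[1]=[0, 3, 0, 3]
Event 8: SEND 3->1: VV[3][3]++ -> VV[3]=[0, 0, 0, 4], msg_vec=[0, 0, 0, 4]; VV[1]=max(VV[1],msg_vec) then VV[1][1]++ -> VV[1]=[0, 4, 0, 4]
Event 1 stamp: [1, 0, 0, 0]
Event 2 stamp: [2, 0, 0, 0]
[1, 0, 0, 0] <= [2, 0, 0, 0]? True. Equal? False. Happens-before: True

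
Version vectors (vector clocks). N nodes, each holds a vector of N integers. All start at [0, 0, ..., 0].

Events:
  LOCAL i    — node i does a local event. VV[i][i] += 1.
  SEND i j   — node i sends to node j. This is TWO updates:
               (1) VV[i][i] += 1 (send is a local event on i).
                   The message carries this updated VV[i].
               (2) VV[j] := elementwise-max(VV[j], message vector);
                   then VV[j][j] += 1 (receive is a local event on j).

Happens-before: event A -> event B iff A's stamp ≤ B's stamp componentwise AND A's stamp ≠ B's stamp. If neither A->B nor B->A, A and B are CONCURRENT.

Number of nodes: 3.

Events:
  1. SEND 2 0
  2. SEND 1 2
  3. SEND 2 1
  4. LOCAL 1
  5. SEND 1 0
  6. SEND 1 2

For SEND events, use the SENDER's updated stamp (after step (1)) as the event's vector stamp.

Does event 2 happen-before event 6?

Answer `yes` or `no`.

Initial: VV[0]=[0, 0, 0]
Initial: VV[1]=[0, 0, 0]
Initial: VV[2]=[0, 0, 0]
Event 1: SEND 2->0: VV[2][2]++ -> VV[2]=[0, 0, 1], msg_vec=[0, 0, 1]; VV[0]=max(VV[0],msg_vec) then VV[0][0]++ -> VV[0]=[1, 0, 1]
Event 2: SEND 1->2: VV[1][1]++ -> VV[1]=[0, 1, 0], msg_vec=[0, 1, 0]; VV[2]=max(VV[2],msg_vec) then VV[2][2]++ -> VV[2]=[0, 1, 2]
Event 3: SEND 2->1: VV[2][2]++ -> VV[2]=[0, 1, 3], msg_vec=[0, 1, 3]; VV[1]=max(VV[1],msg_vec) then VV[1][1]++ -> VV[1]=[0, 2, 3]
Event 4: LOCAL 1: VV[1][1]++ -> VV[1]=[0, 3, 3]
Event 5: SEND 1->0: VV[1][1]++ -> VV[1]=[0, 4, 3], msg_vec=[0, 4, 3]; VV[0]=max(VV[0],msg_vec) then VV[0][0]++ -> VV[0]=[2, 4, 3]
Event 6: SEND 1->2: VV[1][1]++ -> VV[1]=[0, 5, 3], msg_vec=[0, 5, 3]; VV[2]=max(VV[2],msg_vec) then VV[2][2]++ -> VV[2]=[0, 5, 4]
Event 2 stamp: [0, 1, 0]
Event 6 stamp: [0, 5, 3]
[0, 1, 0] <= [0, 5, 3]? True. Equal? False. Happens-before: True

Answer: yes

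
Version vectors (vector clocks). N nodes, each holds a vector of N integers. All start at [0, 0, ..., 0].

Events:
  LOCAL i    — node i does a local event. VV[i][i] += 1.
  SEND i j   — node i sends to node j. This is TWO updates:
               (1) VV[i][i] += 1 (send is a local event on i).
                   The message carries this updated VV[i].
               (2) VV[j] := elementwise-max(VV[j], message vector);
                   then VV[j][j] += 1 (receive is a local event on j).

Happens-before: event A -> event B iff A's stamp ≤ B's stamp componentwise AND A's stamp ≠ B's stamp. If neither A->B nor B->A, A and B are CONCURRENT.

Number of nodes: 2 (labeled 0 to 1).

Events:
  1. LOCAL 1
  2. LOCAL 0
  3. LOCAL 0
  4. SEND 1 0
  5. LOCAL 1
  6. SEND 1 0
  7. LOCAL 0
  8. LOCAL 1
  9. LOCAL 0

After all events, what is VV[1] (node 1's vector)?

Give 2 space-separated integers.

Initial: VV[0]=[0, 0]
Initial: VV[1]=[0, 0]
Event 1: LOCAL 1: VV[1][1]++ -> VV[1]=[0, 1]
Event 2: LOCAL 0: VV[0][0]++ -> VV[0]=[1, 0]
Event 3: LOCAL 0: VV[0][0]++ -> VV[0]=[2, 0]
Event 4: SEND 1->0: VV[1][1]++ -> VV[1]=[0, 2], msg_vec=[0, 2]; VV[0]=max(VV[0],msg_vec) then VV[0][0]++ -> VV[0]=[3, 2]
Event 5: LOCAL 1: VV[1][1]++ -> VV[1]=[0, 3]
Event 6: SEND 1->0: VV[1][1]++ -> VV[1]=[0, 4], msg_vec=[0, 4]; VV[0]=max(VV[0],msg_vec) then VV[0][0]++ -> VV[0]=[4, 4]
Event 7: LOCAL 0: VV[0][0]++ -> VV[0]=[5, 4]
Event 8: LOCAL 1: VV[1][1]++ -> VV[1]=[0, 5]
Event 9: LOCAL 0: VV[0][0]++ -> VV[0]=[6, 4]
Final vectors: VV[0]=[6, 4]; VV[1]=[0, 5]

Answer: 0 5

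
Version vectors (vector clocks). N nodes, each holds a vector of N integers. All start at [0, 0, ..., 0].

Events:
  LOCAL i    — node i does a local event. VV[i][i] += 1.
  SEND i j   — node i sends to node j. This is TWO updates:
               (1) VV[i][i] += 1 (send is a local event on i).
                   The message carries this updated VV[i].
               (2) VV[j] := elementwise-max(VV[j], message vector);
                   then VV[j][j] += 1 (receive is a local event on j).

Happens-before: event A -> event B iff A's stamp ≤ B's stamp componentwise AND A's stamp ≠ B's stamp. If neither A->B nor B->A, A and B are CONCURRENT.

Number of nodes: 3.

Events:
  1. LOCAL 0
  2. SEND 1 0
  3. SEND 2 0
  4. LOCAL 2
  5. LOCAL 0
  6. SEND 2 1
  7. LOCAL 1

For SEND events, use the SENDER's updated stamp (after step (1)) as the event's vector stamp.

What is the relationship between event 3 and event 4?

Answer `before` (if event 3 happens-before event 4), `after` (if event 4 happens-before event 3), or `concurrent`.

Initial: VV[0]=[0, 0, 0]
Initial: VV[1]=[0, 0, 0]
Initial: VV[2]=[0, 0, 0]
Event 1: LOCAL 0: VV[0][0]++ -> VV[0]=[1, 0, 0]
Event 2: SEND 1->0: VV[1][1]++ -> VV[1]=[0, 1, 0], msg_vec=[0, 1, 0]; VV[0]=max(VV[0],msg_vec) then VV[0][0]++ -> VV[0]=[2, 1, 0]
Event 3: SEND 2->0: VV[2][2]++ -> VV[2]=[0, 0, 1], msg_vec=[0, 0, 1]; VV[0]=max(VV[0],msg_vec) then VV[0][0]++ -> VV[0]=[3, 1, 1]
Event 4: LOCAL 2: VV[2][2]++ -> VV[2]=[0, 0, 2]
Event 5: LOCAL 0: VV[0][0]++ -> VV[0]=[4, 1, 1]
Event 6: SEND 2->1: VV[2][2]++ -> VV[2]=[0, 0, 3], msg_vec=[0, 0, 3]; VV[1]=max(VV[1],msg_vec) then VV[1][1]++ -> VV[1]=[0, 2, 3]
Event 7: LOCAL 1: VV[1][1]++ -> VV[1]=[0, 3, 3]
Event 3 stamp: [0, 0, 1]
Event 4 stamp: [0, 0, 2]
[0, 0, 1] <= [0, 0, 2]? True
[0, 0, 2] <= [0, 0, 1]? False
Relation: before

Answer: before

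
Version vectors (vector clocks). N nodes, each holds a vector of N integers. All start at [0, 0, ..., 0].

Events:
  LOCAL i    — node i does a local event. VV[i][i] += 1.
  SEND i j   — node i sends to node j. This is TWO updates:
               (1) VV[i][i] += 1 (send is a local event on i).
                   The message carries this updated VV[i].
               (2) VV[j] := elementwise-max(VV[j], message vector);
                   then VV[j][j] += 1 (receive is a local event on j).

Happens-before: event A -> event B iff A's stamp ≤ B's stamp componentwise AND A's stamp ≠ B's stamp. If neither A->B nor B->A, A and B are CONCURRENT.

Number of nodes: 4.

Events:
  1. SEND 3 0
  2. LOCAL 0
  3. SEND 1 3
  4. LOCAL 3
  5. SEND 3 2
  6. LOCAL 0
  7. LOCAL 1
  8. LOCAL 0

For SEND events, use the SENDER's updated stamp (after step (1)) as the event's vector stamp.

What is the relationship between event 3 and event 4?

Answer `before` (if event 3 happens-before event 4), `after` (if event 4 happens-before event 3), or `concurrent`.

Initial: VV[0]=[0, 0, 0, 0]
Initial: VV[1]=[0, 0, 0, 0]
Initial: VV[2]=[0, 0, 0, 0]
Initial: VV[3]=[0, 0, 0, 0]
Event 1: SEND 3->0: VV[3][3]++ -> VV[3]=[0, 0, 0, 1], msg_vec=[0, 0, 0, 1]; VV[0]=max(VV[0],msg_vec) then VV[0][0]++ -> VV[0]=[1, 0, 0, 1]
Event 2: LOCAL 0: VV[0][0]++ -> VV[0]=[2, 0, 0, 1]
Event 3: SEND 1->3: VV[1][1]++ -> VV[1]=[0, 1, 0, 0], msg_vec=[0, 1, 0, 0]; VV[3]=max(VV[3],msg_vec) then VV[3][3]++ -> VV[3]=[0, 1, 0, 2]
Event 4: LOCAL 3: VV[3][3]++ -> VV[3]=[0, 1, 0, 3]
Event 5: SEND 3->2: VV[3][3]++ -> VV[3]=[0, 1, 0, 4], msg_vec=[0, 1, 0, 4]; VV[2]=max(VV[2],msg_vec) then VV[2][2]++ -> VV[2]=[0, 1, 1, 4]
Event 6: LOCAL 0: VV[0][0]++ -> VV[0]=[3, 0, 0, 1]
Event 7: LOCAL 1: VV[1][1]++ -> VV[1]=[0, 2, 0, 0]
Event 8: LOCAL 0: VV[0][0]++ -> VV[0]=[4, 0, 0, 1]
Event 3 stamp: [0, 1, 0, 0]
Event 4 stamp: [0, 1, 0, 3]
[0, 1, 0, 0] <= [0, 1, 0, 3]? True
[0, 1, 0, 3] <= [0, 1, 0, 0]? False
Relation: before

Answer: before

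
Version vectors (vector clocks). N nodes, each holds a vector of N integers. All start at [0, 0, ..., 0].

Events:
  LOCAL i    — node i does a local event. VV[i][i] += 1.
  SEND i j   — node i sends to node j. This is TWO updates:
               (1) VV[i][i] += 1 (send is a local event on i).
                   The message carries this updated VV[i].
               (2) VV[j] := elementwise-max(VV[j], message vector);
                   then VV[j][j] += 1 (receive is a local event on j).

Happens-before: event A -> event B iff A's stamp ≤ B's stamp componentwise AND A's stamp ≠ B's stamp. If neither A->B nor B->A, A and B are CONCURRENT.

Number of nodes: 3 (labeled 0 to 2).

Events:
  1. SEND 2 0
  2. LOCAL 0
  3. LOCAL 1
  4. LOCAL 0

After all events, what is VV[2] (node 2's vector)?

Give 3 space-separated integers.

Initial: VV[0]=[0, 0, 0]
Initial: VV[1]=[0, 0, 0]
Initial: VV[2]=[0, 0, 0]
Event 1: SEND 2->0: VV[2][2]++ -> VV[2]=[0, 0, 1], msg_vec=[0, 0, 1]; VV[0]=max(VV[0],msg_vec) then VV[0][0]++ -> VV[0]=[1, 0, 1]
Event 2: LOCAL 0: VV[0][0]++ -> VV[0]=[2, 0, 1]
Event 3: LOCAL 1: VV[1][1]++ -> VV[1]=[0, 1, 0]
Event 4: LOCAL 0: VV[0][0]++ -> VV[0]=[3, 0, 1]
Final vectors: VV[0]=[3, 0, 1]; VV[1]=[0, 1, 0]; VV[2]=[0, 0, 1]

Answer: 0 0 1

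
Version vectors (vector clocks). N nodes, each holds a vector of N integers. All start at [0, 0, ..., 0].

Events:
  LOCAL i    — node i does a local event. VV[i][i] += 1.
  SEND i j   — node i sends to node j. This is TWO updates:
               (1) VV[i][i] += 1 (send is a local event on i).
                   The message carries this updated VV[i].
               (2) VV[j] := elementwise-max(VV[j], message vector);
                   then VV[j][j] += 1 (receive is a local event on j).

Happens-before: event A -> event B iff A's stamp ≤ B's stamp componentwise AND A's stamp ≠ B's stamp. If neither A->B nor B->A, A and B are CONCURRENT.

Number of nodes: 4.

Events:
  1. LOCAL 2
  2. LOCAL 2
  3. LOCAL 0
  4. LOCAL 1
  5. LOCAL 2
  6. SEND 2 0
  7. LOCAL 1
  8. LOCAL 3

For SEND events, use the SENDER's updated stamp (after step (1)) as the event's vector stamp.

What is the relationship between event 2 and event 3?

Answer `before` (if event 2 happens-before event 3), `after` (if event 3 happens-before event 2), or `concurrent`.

Initial: VV[0]=[0, 0, 0, 0]
Initial: VV[1]=[0, 0, 0, 0]
Initial: VV[2]=[0, 0, 0, 0]
Initial: VV[3]=[0, 0, 0, 0]
Event 1: LOCAL 2: VV[2][2]++ -> VV[2]=[0, 0, 1, 0]
Event 2: LOCAL 2: VV[2][2]++ -> VV[2]=[0, 0, 2, 0]
Event 3: LOCAL 0: VV[0][0]++ -> VV[0]=[1, 0, 0, 0]
Event 4: LOCAL 1: VV[1][1]++ -> VV[1]=[0, 1, 0, 0]
Event 5: LOCAL 2: VV[2][2]++ -> VV[2]=[0, 0, 3, 0]
Event 6: SEND 2->0: VV[2][2]++ -> VV[2]=[0, 0, 4, 0], msg_vec=[0, 0, 4, 0]; VV[0]=max(VV[0],msg_vec) then VV[0][0]++ -> VV[0]=[2, 0, 4, 0]
Event 7: LOCAL 1: VV[1][1]++ -> VV[1]=[0, 2, 0, 0]
Event 8: LOCAL 3: VV[3][3]++ -> VV[3]=[0, 0, 0, 1]
Event 2 stamp: [0, 0, 2, 0]
Event 3 stamp: [1, 0, 0, 0]
[0, 0, 2, 0] <= [1, 0, 0, 0]? False
[1, 0, 0, 0] <= [0, 0, 2, 0]? False
Relation: concurrent

Answer: concurrent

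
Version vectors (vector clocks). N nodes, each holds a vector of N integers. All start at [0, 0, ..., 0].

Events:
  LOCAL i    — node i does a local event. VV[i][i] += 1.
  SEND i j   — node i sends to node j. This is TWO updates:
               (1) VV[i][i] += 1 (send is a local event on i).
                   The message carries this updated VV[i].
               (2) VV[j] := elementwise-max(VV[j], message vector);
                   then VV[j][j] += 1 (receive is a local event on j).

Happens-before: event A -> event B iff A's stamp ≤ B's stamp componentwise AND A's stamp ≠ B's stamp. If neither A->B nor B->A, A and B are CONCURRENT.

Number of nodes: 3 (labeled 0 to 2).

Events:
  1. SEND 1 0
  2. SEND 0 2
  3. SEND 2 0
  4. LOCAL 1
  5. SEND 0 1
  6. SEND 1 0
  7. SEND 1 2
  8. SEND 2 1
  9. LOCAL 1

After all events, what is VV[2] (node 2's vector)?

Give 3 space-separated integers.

Answer: 4 5 4

Derivation:
Initial: VV[0]=[0, 0, 0]
Initial: VV[1]=[0, 0, 0]
Initial: VV[2]=[0, 0, 0]
Event 1: SEND 1->0: VV[1][1]++ -> VV[1]=[0, 1, 0], msg_vec=[0, 1, 0]; VV[0]=max(VV[0],msg_vec) then VV[0][0]++ -> VV[0]=[1, 1, 0]
Event 2: SEND 0->2: VV[0][0]++ -> VV[0]=[2, 1, 0], msg_vec=[2, 1, 0]; VV[2]=max(VV[2],msg_vec) then VV[2][2]++ -> VV[2]=[2, 1, 1]
Event 3: SEND 2->0: VV[2][2]++ -> VV[2]=[2, 1, 2], msg_vec=[2, 1, 2]; VV[0]=max(VV[0],msg_vec) then VV[0][0]++ -> VV[0]=[3, 1, 2]
Event 4: LOCAL 1: VV[1][1]++ -> VV[1]=[0, 2, 0]
Event 5: SEND 0->1: VV[0][0]++ -> VV[0]=[4, 1, 2], msg_vec=[4, 1, 2]; VV[1]=max(VV[1],msg_vec) then VV[1][1]++ -> VV[1]=[4, 3, 2]
Event 6: SEND 1->0: VV[1][1]++ -> VV[1]=[4, 4, 2], msg_vec=[4, 4, 2]; VV[0]=max(VV[0],msg_vec) then VV[0][0]++ -> VV[0]=[5, 4, 2]
Event 7: SEND 1->2: VV[1][1]++ -> VV[1]=[4, 5, 2], msg_vec=[4, 5, 2]; VV[2]=max(VV[2],msg_vec) then VV[2][2]++ -> VV[2]=[4, 5, 3]
Event 8: SEND 2->1: VV[2][2]++ -> VV[2]=[4, 5, 4], msg_vec=[4, 5, 4]; VV[1]=max(VV[1],msg_vec) then VV[1][1]++ -> VV[1]=[4, 6, 4]
Event 9: LOCAL 1: VV[1][1]++ -> VV[1]=[4, 7, 4]
Final vectors: VV[0]=[5, 4, 2]; VV[1]=[4, 7, 4]; VV[2]=[4, 5, 4]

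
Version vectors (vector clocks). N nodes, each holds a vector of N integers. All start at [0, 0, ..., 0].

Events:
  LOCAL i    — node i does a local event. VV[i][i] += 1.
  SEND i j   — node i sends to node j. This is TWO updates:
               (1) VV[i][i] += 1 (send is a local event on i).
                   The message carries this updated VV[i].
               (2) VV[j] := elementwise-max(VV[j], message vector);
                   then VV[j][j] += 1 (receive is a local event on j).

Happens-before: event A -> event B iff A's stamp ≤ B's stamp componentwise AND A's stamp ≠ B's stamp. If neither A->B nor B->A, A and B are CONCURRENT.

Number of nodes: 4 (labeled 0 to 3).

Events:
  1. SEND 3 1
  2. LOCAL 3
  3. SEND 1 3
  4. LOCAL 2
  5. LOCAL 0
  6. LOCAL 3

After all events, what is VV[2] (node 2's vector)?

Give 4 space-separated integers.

Answer: 0 0 1 0

Derivation:
Initial: VV[0]=[0, 0, 0, 0]
Initial: VV[1]=[0, 0, 0, 0]
Initial: VV[2]=[0, 0, 0, 0]
Initial: VV[3]=[0, 0, 0, 0]
Event 1: SEND 3->1: VV[3][3]++ -> VV[3]=[0, 0, 0, 1], msg_vec=[0, 0, 0, 1]; VV[1]=max(VV[1],msg_vec) then VV[1][1]++ -> VV[1]=[0, 1, 0, 1]
Event 2: LOCAL 3: VV[3][3]++ -> VV[3]=[0, 0, 0, 2]
Event 3: SEND 1->3: VV[1][1]++ -> VV[1]=[0, 2, 0, 1], msg_vec=[0, 2, 0, 1]; VV[3]=max(VV[3],msg_vec) then VV[3][3]++ -> VV[3]=[0, 2, 0, 3]
Event 4: LOCAL 2: VV[2][2]++ -> VV[2]=[0, 0, 1, 0]
Event 5: LOCAL 0: VV[0][0]++ -> VV[0]=[1, 0, 0, 0]
Event 6: LOCAL 3: VV[3][3]++ -> VV[3]=[0, 2, 0, 4]
Final vectors: VV[0]=[1, 0, 0, 0]; VV[1]=[0, 2, 0, 1]; VV[2]=[0, 0, 1, 0]; VV[3]=[0, 2, 0, 4]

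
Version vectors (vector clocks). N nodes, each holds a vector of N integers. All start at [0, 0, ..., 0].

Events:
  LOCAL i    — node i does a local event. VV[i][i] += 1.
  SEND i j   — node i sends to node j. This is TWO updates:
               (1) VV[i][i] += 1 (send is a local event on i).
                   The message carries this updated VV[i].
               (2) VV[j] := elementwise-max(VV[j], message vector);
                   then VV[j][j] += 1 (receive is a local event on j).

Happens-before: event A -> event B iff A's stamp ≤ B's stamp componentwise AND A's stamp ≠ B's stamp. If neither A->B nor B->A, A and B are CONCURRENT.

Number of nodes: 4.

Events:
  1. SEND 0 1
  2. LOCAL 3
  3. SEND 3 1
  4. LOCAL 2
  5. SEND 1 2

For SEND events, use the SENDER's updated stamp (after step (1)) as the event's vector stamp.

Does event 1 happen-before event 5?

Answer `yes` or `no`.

Answer: yes

Derivation:
Initial: VV[0]=[0, 0, 0, 0]
Initial: VV[1]=[0, 0, 0, 0]
Initial: VV[2]=[0, 0, 0, 0]
Initial: VV[3]=[0, 0, 0, 0]
Event 1: SEND 0->1: VV[0][0]++ -> VV[0]=[1, 0, 0, 0], msg_vec=[1, 0, 0, 0]; VV[1]=max(VV[1],msg_vec) then VV[1][1]++ -> VV[1]=[1, 1, 0, 0]
Event 2: LOCAL 3: VV[3][3]++ -> VV[3]=[0, 0, 0, 1]
Event 3: SEND 3->1: VV[3][3]++ -> VV[3]=[0, 0, 0, 2], msg_vec=[0, 0, 0, 2]; VV[1]=max(VV[1],msg_vec) then VV[1][1]++ -> VV[1]=[1, 2, 0, 2]
Event 4: LOCAL 2: VV[2][2]++ -> VV[2]=[0, 0, 1, 0]
Event 5: SEND 1->2: VV[1][1]++ -> VV[1]=[1, 3, 0, 2], msg_vec=[1, 3, 0, 2]; VV[2]=max(VV[2],msg_vec) then VV[2][2]++ -> VV[2]=[1, 3, 2, 2]
Event 1 stamp: [1, 0, 0, 0]
Event 5 stamp: [1, 3, 0, 2]
[1, 0, 0, 0] <= [1, 3, 0, 2]? True. Equal? False. Happens-before: True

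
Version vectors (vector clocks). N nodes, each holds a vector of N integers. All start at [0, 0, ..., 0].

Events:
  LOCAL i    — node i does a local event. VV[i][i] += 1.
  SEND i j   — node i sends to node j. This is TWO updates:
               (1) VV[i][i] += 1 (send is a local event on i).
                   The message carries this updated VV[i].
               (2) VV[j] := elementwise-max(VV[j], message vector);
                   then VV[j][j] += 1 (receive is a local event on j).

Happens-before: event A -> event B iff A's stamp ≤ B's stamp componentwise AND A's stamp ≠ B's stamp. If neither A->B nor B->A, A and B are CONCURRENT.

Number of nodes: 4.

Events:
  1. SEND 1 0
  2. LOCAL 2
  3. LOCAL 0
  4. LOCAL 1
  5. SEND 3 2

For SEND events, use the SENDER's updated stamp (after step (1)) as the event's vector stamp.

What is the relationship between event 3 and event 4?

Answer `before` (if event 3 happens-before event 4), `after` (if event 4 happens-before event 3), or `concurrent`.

Initial: VV[0]=[0, 0, 0, 0]
Initial: VV[1]=[0, 0, 0, 0]
Initial: VV[2]=[0, 0, 0, 0]
Initial: VV[3]=[0, 0, 0, 0]
Event 1: SEND 1->0: VV[1][1]++ -> VV[1]=[0, 1, 0, 0], msg_vec=[0, 1, 0, 0]; VV[0]=max(VV[0],msg_vec) then VV[0][0]++ -> VV[0]=[1, 1, 0, 0]
Event 2: LOCAL 2: VV[2][2]++ -> VV[2]=[0, 0, 1, 0]
Event 3: LOCAL 0: VV[0][0]++ -> VV[0]=[2, 1, 0, 0]
Event 4: LOCAL 1: VV[1][1]++ -> VV[1]=[0, 2, 0, 0]
Event 5: SEND 3->2: VV[3][3]++ -> VV[3]=[0, 0, 0, 1], msg_vec=[0, 0, 0, 1]; VV[2]=max(VV[2],msg_vec) then VV[2][2]++ -> VV[2]=[0, 0, 2, 1]
Event 3 stamp: [2, 1, 0, 0]
Event 4 stamp: [0, 2, 0, 0]
[2, 1, 0, 0] <= [0, 2, 0, 0]? False
[0, 2, 0, 0] <= [2, 1, 0, 0]? False
Relation: concurrent

Answer: concurrent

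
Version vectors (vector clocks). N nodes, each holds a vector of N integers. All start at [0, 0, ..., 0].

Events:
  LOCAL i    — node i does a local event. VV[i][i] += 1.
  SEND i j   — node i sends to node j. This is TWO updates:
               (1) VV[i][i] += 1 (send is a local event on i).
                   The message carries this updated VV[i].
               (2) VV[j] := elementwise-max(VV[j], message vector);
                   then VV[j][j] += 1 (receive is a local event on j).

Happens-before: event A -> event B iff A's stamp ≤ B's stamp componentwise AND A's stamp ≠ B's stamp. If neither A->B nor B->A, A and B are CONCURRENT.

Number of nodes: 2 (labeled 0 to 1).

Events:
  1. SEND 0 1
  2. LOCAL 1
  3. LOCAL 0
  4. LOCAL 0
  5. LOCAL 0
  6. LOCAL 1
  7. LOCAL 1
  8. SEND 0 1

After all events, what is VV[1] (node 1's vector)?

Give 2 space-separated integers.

Initial: VV[0]=[0, 0]
Initial: VV[1]=[0, 0]
Event 1: SEND 0->1: VV[0][0]++ -> VV[0]=[1, 0], msg_vec=[1, 0]; VV[1]=max(VV[1],msg_vec) then VV[1][1]++ -> VV[1]=[1, 1]
Event 2: LOCAL 1: VV[1][1]++ -> VV[1]=[1, 2]
Event 3: LOCAL 0: VV[0][0]++ -> VV[0]=[2, 0]
Event 4: LOCAL 0: VV[0][0]++ -> VV[0]=[3, 0]
Event 5: LOCAL 0: VV[0][0]++ -> VV[0]=[4, 0]
Event 6: LOCAL 1: VV[1][1]++ -> VV[1]=[1, 3]
Event 7: LOCAL 1: VV[1][1]++ -> VV[1]=[1, 4]
Event 8: SEND 0->1: VV[0][0]++ -> VV[0]=[5, 0], msg_vec=[5, 0]; VV[1]=max(VV[1],msg_vec) then VV[1][1]++ -> VV[1]=[5, 5]
Final vectors: VV[0]=[5, 0]; VV[1]=[5, 5]

Answer: 5 5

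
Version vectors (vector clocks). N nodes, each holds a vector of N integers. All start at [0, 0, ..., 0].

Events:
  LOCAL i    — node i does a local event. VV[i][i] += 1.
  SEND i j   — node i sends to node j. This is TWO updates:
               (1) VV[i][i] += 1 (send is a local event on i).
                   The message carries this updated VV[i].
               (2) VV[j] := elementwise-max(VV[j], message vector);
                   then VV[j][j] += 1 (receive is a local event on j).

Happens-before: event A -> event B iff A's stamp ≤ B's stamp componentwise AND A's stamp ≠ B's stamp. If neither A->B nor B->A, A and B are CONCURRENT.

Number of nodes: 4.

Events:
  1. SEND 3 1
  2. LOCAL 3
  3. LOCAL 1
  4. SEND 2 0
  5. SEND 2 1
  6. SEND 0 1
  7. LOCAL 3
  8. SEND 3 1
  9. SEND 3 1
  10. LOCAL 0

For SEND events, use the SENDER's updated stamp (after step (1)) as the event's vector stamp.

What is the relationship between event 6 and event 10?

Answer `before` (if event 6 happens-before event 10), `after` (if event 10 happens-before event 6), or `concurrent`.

Initial: VV[0]=[0, 0, 0, 0]
Initial: VV[1]=[0, 0, 0, 0]
Initial: VV[2]=[0, 0, 0, 0]
Initial: VV[3]=[0, 0, 0, 0]
Event 1: SEND 3->1: VV[3][3]++ -> VV[3]=[0, 0, 0, 1], msg_vec=[0, 0, 0, 1]; VV[1]=max(VV[1],msg_vec) then VV[1][1]++ -> VV[1]=[0, 1, 0, 1]
Event 2: LOCAL 3: VV[3][3]++ -> VV[3]=[0, 0, 0, 2]
Event 3: LOCAL 1: VV[1][1]++ -> VV[1]=[0, 2, 0, 1]
Event 4: SEND 2->0: VV[2][2]++ -> VV[2]=[0, 0, 1, 0], msg_vec=[0, 0, 1, 0]; VV[0]=max(VV[0],msg_vec) then VV[0][0]++ -> VV[0]=[1, 0, 1, 0]
Event 5: SEND 2->1: VV[2][2]++ -> VV[2]=[0, 0, 2, 0], msg_vec=[0, 0, 2, 0]; VV[1]=max(VV[1],msg_vec) then VV[1][1]++ -> VV[1]=[0, 3, 2, 1]
Event 6: SEND 0->1: VV[0][0]++ -> VV[0]=[2, 0, 1, 0], msg_vec=[2, 0, 1, 0]; VV[1]=max(VV[1],msg_vec) then VV[1][1]++ -> VV[1]=[2, 4, 2, 1]
Event 7: LOCAL 3: VV[3][3]++ -> VV[3]=[0, 0, 0, 3]
Event 8: SEND 3->1: VV[3][3]++ -> VV[3]=[0, 0, 0, 4], msg_vec=[0, 0, 0, 4]; VV[1]=max(VV[1],msg_vec) then VV[1][1]++ -> VV[1]=[2, 5, 2, 4]
Event 9: SEND 3->1: VV[3][3]++ -> VV[3]=[0, 0, 0, 5], msg_vec=[0, 0, 0, 5]; VV[1]=max(VV[1],msg_vec) then VV[1][1]++ -> VV[1]=[2, 6, 2, 5]
Event 10: LOCAL 0: VV[0][0]++ -> VV[0]=[3, 0, 1, 0]
Event 6 stamp: [2, 0, 1, 0]
Event 10 stamp: [3, 0, 1, 0]
[2, 0, 1, 0] <= [3, 0, 1, 0]? True
[3, 0, 1, 0] <= [2, 0, 1, 0]? False
Relation: before

Answer: before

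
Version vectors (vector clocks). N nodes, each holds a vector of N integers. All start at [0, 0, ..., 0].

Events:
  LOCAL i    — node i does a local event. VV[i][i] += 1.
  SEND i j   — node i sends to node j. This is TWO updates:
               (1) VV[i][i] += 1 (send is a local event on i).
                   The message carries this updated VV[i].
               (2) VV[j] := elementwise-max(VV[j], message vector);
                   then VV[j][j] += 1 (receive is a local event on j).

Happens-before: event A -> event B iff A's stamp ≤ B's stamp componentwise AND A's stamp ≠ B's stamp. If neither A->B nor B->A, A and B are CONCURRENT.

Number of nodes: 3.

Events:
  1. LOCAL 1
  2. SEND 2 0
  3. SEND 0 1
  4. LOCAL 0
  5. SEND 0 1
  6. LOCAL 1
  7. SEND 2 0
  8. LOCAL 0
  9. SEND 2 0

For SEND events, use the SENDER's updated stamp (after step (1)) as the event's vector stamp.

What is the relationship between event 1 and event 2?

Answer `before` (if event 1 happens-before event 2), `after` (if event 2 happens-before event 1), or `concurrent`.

Initial: VV[0]=[0, 0, 0]
Initial: VV[1]=[0, 0, 0]
Initial: VV[2]=[0, 0, 0]
Event 1: LOCAL 1: VV[1][1]++ -> VV[1]=[0, 1, 0]
Event 2: SEND 2->0: VV[2][2]++ -> VV[2]=[0, 0, 1], msg_vec=[0, 0, 1]; VV[0]=max(VV[0],msg_vec) then VV[0][0]++ -> VV[0]=[1, 0, 1]
Event 3: SEND 0->1: VV[0][0]++ -> VV[0]=[2, 0, 1], msg_vec=[2, 0, 1]; VV[1]=max(VV[1],msg_vec) then VV[1][1]++ -> VV[1]=[2, 2, 1]
Event 4: LOCAL 0: VV[0][0]++ -> VV[0]=[3, 0, 1]
Event 5: SEND 0->1: VV[0][0]++ -> VV[0]=[4, 0, 1], msg_vec=[4, 0, 1]; VV[1]=max(VV[1],msg_vec) then VV[1][1]++ -> VV[1]=[4, 3, 1]
Event 6: LOCAL 1: VV[1][1]++ -> VV[1]=[4, 4, 1]
Event 7: SEND 2->0: VV[2][2]++ -> VV[2]=[0, 0, 2], msg_vec=[0, 0, 2]; VV[0]=max(VV[0],msg_vec) then VV[0][0]++ -> VV[0]=[5, 0, 2]
Event 8: LOCAL 0: VV[0][0]++ -> VV[0]=[6, 0, 2]
Event 9: SEND 2->0: VV[2][2]++ -> VV[2]=[0, 0, 3], msg_vec=[0, 0, 3]; VV[0]=max(VV[0],msg_vec) then VV[0][0]++ -> VV[0]=[7, 0, 3]
Event 1 stamp: [0, 1, 0]
Event 2 stamp: [0, 0, 1]
[0, 1, 0] <= [0, 0, 1]? False
[0, 0, 1] <= [0, 1, 0]? False
Relation: concurrent

Answer: concurrent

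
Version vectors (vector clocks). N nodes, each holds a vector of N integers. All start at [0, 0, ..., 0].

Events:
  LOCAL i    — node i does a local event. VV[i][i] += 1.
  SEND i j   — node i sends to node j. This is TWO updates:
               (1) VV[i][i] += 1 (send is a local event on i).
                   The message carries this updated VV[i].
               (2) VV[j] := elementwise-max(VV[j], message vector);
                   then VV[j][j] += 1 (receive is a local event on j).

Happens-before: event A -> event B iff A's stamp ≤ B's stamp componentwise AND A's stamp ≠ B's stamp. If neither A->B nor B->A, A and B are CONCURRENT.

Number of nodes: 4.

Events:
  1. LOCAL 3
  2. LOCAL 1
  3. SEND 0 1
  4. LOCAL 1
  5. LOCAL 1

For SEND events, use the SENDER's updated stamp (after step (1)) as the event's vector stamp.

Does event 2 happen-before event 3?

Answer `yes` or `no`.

Answer: no

Derivation:
Initial: VV[0]=[0, 0, 0, 0]
Initial: VV[1]=[0, 0, 0, 0]
Initial: VV[2]=[0, 0, 0, 0]
Initial: VV[3]=[0, 0, 0, 0]
Event 1: LOCAL 3: VV[3][3]++ -> VV[3]=[0, 0, 0, 1]
Event 2: LOCAL 1: VV[1][1]++ -> VV[1]=[0, 1, 0, 0]
Event 3: SEND 0->1: VV[0][0]++ -> VV[0]=[1, 0, 0, 0], msg_vec=[1, 0, 0, 0]; VV[1]=max(VV[1],msg_vec) then VV[1][1]++ -> VV[1]=[1, 2, 0, 0]
Event 4: LOCAL 1: VV[1][1]++ -> VV[1]=[1, 3, 0, 0]
Event 5: LOCAL 1: VV[1][1]++ -> VV[1]=[1, 4, 0, 0]
Event 2 stamp: [0, 1, 0, 0]
Event 3 stamp: [1, 0, 0, 0]
[0, 1, 0, 0] <= [1, 0, 0, 0]? False. Equal? False. Happens-before: False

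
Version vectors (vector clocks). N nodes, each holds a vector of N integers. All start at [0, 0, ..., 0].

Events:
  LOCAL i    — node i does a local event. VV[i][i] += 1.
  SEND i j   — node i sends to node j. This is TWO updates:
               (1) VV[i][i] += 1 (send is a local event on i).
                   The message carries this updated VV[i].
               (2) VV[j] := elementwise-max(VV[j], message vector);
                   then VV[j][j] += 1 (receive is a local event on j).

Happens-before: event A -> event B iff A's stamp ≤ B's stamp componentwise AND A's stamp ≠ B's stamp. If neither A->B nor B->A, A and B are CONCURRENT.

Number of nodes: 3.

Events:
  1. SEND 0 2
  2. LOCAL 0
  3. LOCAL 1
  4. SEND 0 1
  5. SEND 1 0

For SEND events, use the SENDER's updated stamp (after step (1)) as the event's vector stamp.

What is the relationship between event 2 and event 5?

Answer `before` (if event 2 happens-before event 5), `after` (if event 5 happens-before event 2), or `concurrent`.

Initial: VV[0]=[0, 0, 0]
Initial: VV[1]=[0, 0, 0]
Initial: VV[2]=[0, 0, 0]
Event 1: SEND 0->2: VV[0][0]++ -> VV[0]=[1, 0, 0], msg_vec=[1, 0, 0]; VV[2]=max(VV[2],msg_vec) then VV[2][2]++ -> VV[2]=[1, 0, 1]
Event 2: LOCAL 0: VV[0][0]++ -> VV[0]=[2, 0, 0]
Event 3: LOCAL 1: VV[1][1]++ -> VV[1]=[0, 1, 0]
Event 4: SEND 0->1: VV[0][0]++ -> VV[0]=[3, 0, 0], msg_vec=[3, 0, 0]; VV[1]=max(VV[1],msg_vec) then VV[1][1]++ -> VV[1]=[3, 2, 0]
Event 5: SEND 1->0: VV[1][1]++ -> VV[1]=[3, 3, 0], msg_vec=[3, 3, 0]; VV[0]=max(VV[0],msg_vec) then VV[0][0]++ -> VV[0]=[4, 3, 0]
Event 2 stamp: [2, 0, 0]
Event 5 stamp: [3, 3, 0]
[2, 0, 0] <= [3, 3, 0]? True
[3, 3, 0] <= [2, 0, 0]? False
Relation: before

Answer: before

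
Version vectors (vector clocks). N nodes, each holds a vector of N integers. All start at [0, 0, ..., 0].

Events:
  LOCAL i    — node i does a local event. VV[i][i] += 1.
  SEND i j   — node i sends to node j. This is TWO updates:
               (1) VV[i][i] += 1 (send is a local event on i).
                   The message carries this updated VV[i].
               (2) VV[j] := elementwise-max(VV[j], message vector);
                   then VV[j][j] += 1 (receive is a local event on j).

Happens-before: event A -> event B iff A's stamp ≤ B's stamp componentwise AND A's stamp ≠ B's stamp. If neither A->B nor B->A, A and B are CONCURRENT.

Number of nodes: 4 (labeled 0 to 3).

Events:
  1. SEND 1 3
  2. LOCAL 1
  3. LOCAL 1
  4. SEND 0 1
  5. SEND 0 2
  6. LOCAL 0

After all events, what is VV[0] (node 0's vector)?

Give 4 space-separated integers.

Initial: VV[0]=[0, 0, 0, 0]
Initial: VV[1]=[0, 0, 0, 0]
Initial: VV[2]=[0, 0, 0, 0]
Initial: VV[3]=[0, 0, 0, 0]
Event 1: SEND 1->3: VV[1][1]++ -> VV[1]=[0, 1, 0, 0], msg_vec=[0, 1, 0, 0]; VV[3]=max(VV[3],msg_vec) then VV[3][3]++ -> VV[3]=[0, 1, 0, 1]
Event 2: LOCAL 1: VV[1][1]++ -> VV[1]=[0, 2, 0, 0]
Event 3: LOCAL 1: VV[1][1]++ -> VV[1]=[0, 3, 0, 0]
Event 4: SEND 0->1: VV[0][0]++ -> VV[0]=[1, 0, 0, 0], msg_vec=[1, 0, 0, 0]; VV[1]=max(VV[1],msg_vec) then VV[1][1]++ -> VV[1]=[1, 4, 0, 0]
Event 5: SEND 0->2: VV[0][0]++ -> VV[0]=[2, 0, 0, 0], msg_vec=[2, 0, 0, 0]; VV[2]=max(VV[2],msg_vec) then VV[2][2]++ -> VV[2]=[2, 0, 1, 0]
Event 6: LOCAL 0: VV[0][0]++ -> VV[0]=[3, 0, 0, 0]
Final vectors: VV[0]=[3, 0, 0, 0]; VV[1]=[1, 4, 0, 0]; VV[2]=[2, 0, 1, 0]; VV[3]=[0, 1, 0, 1]

Answer: 3 0 0 0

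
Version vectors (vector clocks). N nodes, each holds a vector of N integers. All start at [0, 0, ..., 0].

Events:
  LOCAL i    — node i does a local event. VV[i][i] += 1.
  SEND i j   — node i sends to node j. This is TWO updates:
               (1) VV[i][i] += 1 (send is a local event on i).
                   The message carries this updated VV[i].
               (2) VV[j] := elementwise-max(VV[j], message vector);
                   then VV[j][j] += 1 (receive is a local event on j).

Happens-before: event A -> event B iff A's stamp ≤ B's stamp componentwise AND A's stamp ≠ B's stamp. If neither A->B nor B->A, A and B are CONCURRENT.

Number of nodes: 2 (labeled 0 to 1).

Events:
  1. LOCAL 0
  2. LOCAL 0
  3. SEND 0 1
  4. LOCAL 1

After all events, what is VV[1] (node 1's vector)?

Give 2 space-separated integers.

Answer: 3 2

Derivation:
Initial: VV[0]=[0, 0]
Initial: VV[1]=[0, 0]
Event 1: LOCAL 0: VV[0][0]++ -> VV[0]=[1, 0]
Event 2: LOCAL 0: VV[0][0]++ -> VV[0]=[2, 0]
Event 3: SEND 0->1: VV[0][0]++ -> VV[0]=[3, 0], msg_vec=[3, 0]; VV[1]=max(VV[1],msg_vec) then VV[1][1]++ -> VV[1]=[3, 1]
Event 4: LOCAL 1: VV[1][1]++ -> VV[1]=[3, 2]
Final vectors: VV[0]=[3, 0]; VV[1]=[3, 2]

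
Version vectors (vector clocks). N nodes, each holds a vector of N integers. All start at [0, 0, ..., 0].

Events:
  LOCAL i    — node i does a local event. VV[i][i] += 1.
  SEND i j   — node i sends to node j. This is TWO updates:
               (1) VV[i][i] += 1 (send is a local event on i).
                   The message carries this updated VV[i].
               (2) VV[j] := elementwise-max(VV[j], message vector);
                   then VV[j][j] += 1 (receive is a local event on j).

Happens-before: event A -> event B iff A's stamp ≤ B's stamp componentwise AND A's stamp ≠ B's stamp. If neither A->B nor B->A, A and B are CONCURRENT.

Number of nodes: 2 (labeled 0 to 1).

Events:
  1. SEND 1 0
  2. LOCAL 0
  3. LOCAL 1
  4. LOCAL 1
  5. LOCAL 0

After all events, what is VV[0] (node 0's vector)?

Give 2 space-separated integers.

Initial: VV[0]=[0, 0]
Initial: VV[1]=[0, 0]
Event 1: SEND 1->0: VV[1][1]++ -> VV[1]=[0, 1], msg_vec=[0, 1]; VV[0]=max(VV[0],msg_vec) then VV[0][0]++ -> VV[0]=[1, 1]
Event 2: LOCAL 0: VV[0][0]++ -> VV[0]=[2, 1]
Event 3: LOCAL 1: VV[1][1]++ -> VV[1]=[0, 2]
Event 4: LOCAL 1: VV[1][1]++ -> VV[1]=[0, 3]
Event 5: LOCAL 0: VV[0][0]++ -> VV[0]=[3, 1]
Final vectors: VV[0]=[3, 1]; VV[1]=[0, 3]

Answer: 3 1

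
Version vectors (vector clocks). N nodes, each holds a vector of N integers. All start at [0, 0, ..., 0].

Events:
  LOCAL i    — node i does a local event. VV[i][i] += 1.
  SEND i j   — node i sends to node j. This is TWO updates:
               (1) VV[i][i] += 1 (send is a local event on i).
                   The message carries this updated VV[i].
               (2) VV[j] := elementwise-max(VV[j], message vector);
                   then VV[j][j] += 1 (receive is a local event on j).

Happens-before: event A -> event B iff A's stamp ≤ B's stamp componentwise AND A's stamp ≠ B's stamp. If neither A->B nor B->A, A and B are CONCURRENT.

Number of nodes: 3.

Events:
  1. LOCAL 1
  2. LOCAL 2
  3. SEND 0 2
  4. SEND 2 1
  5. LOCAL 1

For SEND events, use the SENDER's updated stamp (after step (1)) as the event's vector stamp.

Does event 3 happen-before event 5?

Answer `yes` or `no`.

Answer: yes

Derivation:
Initial: VV[0]=[0, 0, 0]
Initial: VV[1]=[0, 0, 0]
Initial: VV[2]=[0, 0, 0]
Event 1: LOCAL 1: VV[1][1]++ -> VV[1]=[0, 1, 0]
Event 2: LOCAL 2: VV[2][2]++ -> VV[2]=[0, 0, 1]
Event 3: SEND 0->2: VV[0][0]++ -> VV[0]=[1, 0, 0], msg_vec=[1, 0, 0]; VV[2]=max(VV[2],msg_vec) then VV[2][2]++ -> VV[2]=[1, 0, 2]
Event 4: SEND 2->1: VV[2][2]++ -> VV[2]=[1, 0, 3], msg_vec=[1, 0, 3]; VV[1]=max(VV[1],msg_vec) then VV[1][1]++ -> VV[1]=[1, 2, 3]
Event 5: LOCAL 1: VV[1][1]++ -> VV[1]=[1, 3, 3]
Event 3 stamp: [1, 0, 0]
Event 5 stamp: [1, 3, 3]
[1, 0, 0] <= [1, 3, 3]? True. Equal? False. Happens-before: True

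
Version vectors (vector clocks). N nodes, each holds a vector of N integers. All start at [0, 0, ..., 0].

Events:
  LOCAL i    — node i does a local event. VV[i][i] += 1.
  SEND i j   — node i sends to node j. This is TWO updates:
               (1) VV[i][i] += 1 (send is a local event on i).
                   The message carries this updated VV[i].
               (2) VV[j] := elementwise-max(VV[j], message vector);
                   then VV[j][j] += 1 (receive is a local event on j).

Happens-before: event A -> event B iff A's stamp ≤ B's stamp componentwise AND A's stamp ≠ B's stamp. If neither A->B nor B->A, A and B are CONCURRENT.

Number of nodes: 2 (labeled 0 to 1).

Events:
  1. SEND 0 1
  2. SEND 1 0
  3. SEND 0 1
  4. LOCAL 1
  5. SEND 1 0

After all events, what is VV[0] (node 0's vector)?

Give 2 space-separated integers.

Initial: VV[0]=[0, 0]
Initial: VV[1]=[0, 0]
Event 1: SEND 0->1: VV[0][0]++ -> VV[0]=[1, 0], msg_vec=[1, 0]; VV[1]=max(VV[1],msg_vec) then VV[1][1]++ -> VV[1]=[1, 1]
Event 2: SEND 1->0: VV[1][1]++ -> VV[1]=[1, 2], msg_vec=[1, 2]; VV[0]=max(VV[0],msg_vec) then VV[0][0]++ -> VV[0]=[2, 2]
Event 3: SEND 0->1: VV[0][0]++ -> VV[0]=[3, 2], msg_vec=[3, 2]; VV[1]=max(VV[1],msg_vec) then VV[1][1]++ -> VV[1]=[3, 3]
Event 4: LOCAL 1: VV[1][1]++ -> VV[1]=[3, 4]
Event 5: SEND 1->0: VV[1][1]++ -> VV[1]=[3, 5], msg_vec=[3, 5]; VV[0]=max(VV[0],msg_vec) then VV[0][0]++ -> VV[0]=[4, 5]
Final vectors: VV[0]=[4, 5]; VV[1]=[3, 5]

Answer: 4 5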